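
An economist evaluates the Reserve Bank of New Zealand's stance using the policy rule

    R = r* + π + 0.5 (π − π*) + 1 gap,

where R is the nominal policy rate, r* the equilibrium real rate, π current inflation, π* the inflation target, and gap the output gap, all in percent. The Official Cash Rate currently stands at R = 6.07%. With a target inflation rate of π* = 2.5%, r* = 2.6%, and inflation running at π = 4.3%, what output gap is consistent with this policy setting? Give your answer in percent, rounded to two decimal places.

-1.73%

1 gap = 6.07 − 2.6 − 4.3 − 0.5 × (4.3 − 2.5) = -1.73
gap = -1.73 / 1 = -1.73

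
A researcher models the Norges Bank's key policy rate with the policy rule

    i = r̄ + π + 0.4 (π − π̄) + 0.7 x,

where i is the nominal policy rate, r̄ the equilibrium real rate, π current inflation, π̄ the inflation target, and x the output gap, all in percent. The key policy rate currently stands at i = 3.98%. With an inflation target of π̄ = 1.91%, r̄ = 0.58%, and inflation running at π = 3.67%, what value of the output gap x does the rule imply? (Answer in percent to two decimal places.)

0.7 x = 3.98 − 0.58 − 3.67 − 0.4 × (3.67 − 1.91) = -0.974
x = -0.974 / 0.7 = -1.39

-1.39%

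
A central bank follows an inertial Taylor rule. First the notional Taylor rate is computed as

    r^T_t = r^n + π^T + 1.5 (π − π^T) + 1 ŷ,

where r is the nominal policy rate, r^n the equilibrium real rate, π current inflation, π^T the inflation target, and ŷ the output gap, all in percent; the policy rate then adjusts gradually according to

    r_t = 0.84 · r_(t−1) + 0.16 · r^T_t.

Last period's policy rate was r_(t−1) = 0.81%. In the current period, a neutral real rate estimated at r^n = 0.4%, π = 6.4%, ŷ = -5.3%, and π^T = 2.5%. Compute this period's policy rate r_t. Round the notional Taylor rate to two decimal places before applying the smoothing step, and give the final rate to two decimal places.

r^T_t = 0.4 + 2.5 + 1.5 × (6.4 − 2.5) + 1 × (-5.3)
   = 0.4 + 2.5 + 5.85 − 5.3 = 3.45
r_t = 0.84 × 0.81 + 0.16 × 3.45 = 0.6804 + 0.552 = 1.23

1.23%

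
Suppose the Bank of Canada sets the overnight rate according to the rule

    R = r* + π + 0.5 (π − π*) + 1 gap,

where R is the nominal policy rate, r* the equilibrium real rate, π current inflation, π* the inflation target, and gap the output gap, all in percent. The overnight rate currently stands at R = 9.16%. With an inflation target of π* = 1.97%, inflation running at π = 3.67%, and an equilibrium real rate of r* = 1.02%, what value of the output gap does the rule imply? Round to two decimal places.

1 gap = 9.16 − 1.02 − 3.67 − 0.5 × (3.67 − 1.97) = 3.62
gap = 3.62 / 1 = 3.62

3.62%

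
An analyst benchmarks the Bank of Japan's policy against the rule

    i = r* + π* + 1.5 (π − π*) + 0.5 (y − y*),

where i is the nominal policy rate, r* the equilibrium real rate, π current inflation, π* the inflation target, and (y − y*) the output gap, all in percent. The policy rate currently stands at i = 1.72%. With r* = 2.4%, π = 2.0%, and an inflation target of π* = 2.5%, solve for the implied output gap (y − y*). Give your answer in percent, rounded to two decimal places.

0.5 (y − y*) = 1.72 − 2.4 − 2.5 − 1.5 × (2.0 − 2.5) = -2.43
(y − y*) = -2.43 / 0.5 = -4.86

-4.86%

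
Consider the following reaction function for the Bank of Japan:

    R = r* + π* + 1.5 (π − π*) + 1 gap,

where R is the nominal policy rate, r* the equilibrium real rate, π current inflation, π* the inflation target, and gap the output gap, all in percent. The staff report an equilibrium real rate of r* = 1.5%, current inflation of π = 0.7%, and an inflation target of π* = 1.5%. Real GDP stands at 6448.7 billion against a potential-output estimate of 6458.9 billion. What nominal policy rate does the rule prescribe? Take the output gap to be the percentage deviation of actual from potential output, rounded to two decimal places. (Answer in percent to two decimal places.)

1.64%

Output gap = 100 × (6448.7 − 6458.9) / 6458.9 = -0.16%.
R = 1.50 + 1.50 + 1.5 × (0.70 − 1.50) + 1 × (-0.16)
   = 1.50 + 1.5 − 1.2 − 0.16 = 1.64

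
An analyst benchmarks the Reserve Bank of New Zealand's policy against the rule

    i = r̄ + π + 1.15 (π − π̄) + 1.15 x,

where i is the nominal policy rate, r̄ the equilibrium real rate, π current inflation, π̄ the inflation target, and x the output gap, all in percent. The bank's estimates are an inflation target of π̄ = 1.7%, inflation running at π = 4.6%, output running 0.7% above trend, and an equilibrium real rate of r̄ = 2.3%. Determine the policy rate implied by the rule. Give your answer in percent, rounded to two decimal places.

11.04%

Output 0.7% above potential → x = 0.7.
i = 2.3 + 4.6 + 1.15 × (4.6 − 1.7) + 1.15 × 0.7
   = 2.3 + 4.6 + 3.335 + 0.805 = 11.04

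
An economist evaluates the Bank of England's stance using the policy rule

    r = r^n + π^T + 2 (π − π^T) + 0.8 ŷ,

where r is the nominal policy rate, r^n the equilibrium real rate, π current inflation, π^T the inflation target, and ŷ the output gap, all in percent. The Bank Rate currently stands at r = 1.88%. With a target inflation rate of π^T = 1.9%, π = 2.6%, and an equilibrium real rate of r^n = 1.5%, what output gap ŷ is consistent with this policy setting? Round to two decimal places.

0.8 ŷ = 1.88 − 1.5 − 1.9 − 2 × (2.6 − 1.9) = -2.92
ŷ = -2.92 / 0.8 = -3.65

-3.65%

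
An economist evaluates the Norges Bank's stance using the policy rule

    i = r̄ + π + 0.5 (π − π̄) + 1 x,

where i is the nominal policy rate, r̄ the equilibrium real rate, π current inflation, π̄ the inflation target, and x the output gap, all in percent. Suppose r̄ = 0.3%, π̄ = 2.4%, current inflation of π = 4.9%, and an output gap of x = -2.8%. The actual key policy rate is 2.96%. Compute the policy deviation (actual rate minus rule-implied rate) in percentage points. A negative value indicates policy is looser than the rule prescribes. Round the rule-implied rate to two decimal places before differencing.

-0.69 pp

i = 0.3 + 4.9 + 0.5 × (4.9 − 2.4) + 1 × (-2.8)
   = 0.3 + 4.9 + 1.25 − 2.8 = 3.65
Deviation = 2.96 − 3.65 = -0.69 pp.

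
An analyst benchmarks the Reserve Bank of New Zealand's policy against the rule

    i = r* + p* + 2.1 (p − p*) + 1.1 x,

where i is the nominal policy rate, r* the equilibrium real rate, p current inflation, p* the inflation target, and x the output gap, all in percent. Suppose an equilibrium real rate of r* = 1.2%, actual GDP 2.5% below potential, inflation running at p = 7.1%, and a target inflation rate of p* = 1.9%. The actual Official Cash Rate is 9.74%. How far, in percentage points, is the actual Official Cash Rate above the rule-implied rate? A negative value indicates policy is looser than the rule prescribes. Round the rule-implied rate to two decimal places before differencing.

Output 2.5% below potential → x = -2.5.
i = 1.2 + 1.9 + 2.1 × (7.1 − 1.9) + 1.1 × (-2.5)
   = 1.2 + 1.9 + 10.92 − 2.75 = 11.27
Deviation = 9.74 − 11.27 = -1.53 pp.

-1.53 pp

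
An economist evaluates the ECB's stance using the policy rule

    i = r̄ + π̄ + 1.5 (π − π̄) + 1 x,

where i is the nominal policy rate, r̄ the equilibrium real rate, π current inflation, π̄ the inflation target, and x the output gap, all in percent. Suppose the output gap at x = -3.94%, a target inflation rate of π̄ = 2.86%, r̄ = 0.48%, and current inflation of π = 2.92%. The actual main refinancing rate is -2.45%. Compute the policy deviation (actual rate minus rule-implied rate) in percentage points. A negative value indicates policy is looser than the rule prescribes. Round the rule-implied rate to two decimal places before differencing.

i = 0.48 + 2.86 + 1.5 × (2.92 − 2.86) + 1 × (-3.94)
   = 0.48 + 2.86 + 0.09 − 3.94 = -0.51
Deviation = -2.45 − (-0.51) = -1.94 pp.

-1.94 pp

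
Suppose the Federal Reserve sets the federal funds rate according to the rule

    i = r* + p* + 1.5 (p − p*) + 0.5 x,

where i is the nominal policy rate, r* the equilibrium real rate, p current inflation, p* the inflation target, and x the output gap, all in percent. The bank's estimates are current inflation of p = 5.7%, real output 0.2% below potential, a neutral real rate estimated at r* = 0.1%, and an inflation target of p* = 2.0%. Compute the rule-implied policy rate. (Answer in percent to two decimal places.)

Output 0.2% below potential → x = -0.2.
i = 0.1 + 2.0 + 1.5 × (5.7 − 2.0) + 0.5 × (-0.2)
   = 0.1 + 2 + 5.55 − 0.1 = 7.55

7.55%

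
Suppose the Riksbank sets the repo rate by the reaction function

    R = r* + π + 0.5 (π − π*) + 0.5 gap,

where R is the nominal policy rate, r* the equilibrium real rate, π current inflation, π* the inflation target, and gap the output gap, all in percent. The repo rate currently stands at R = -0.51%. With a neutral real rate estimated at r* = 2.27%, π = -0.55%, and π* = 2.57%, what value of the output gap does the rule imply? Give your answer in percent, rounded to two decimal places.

0.5 gap = -0.51 − 2.27 − (-0.55) − 0.5 × ((-0.55) − 2.57) = -0.67
gap = -0.67 / 0.5 = -1.34

-1.34%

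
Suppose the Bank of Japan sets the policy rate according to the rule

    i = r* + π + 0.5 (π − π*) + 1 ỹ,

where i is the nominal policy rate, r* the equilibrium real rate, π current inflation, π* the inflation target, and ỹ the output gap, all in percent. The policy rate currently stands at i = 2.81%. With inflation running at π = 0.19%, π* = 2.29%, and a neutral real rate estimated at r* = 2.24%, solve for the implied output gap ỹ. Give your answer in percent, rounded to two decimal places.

1.43%

1 ỹ = 2.81 − 2.24 − 0.19 − 0.5 × (0.19 − 2.29) = 1.43
ỹ = 1.43 / 1 = 1.43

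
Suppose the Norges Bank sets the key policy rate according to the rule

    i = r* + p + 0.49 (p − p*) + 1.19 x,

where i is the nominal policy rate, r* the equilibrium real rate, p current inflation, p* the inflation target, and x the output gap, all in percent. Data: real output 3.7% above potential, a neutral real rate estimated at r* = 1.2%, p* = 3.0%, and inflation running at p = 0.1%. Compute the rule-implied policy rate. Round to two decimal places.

Output 3.7% above potential → x = 3.7.
i = 1.2 + 0.1 + 0.49 × (0.1 − 3.0) + 1.19 × 3.7
   = 1.2 + 0.1 − 1.421 + 4.403 = 4.28

4.28%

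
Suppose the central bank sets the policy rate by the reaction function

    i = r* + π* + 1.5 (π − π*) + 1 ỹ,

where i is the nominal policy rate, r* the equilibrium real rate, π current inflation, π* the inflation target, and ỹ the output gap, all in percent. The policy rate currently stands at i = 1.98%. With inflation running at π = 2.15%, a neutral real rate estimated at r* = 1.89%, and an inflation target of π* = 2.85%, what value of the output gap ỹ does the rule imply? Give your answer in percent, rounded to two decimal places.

1 ỹ = 1.98 − 1.89 − 2.85 − 1.5 × (2.15 − 2.85) = -1.71
ỹ = -1.71 / 1 = -1.71

-1.71%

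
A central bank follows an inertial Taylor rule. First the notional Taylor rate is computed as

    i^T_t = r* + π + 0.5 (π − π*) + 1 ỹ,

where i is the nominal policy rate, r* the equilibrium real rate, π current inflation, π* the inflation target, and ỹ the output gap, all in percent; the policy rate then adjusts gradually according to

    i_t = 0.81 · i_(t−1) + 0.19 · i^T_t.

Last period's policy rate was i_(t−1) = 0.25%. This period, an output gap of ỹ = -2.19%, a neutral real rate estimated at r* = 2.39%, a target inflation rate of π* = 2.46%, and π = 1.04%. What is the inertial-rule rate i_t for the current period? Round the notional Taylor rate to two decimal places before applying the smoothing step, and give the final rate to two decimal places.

i^T_t = 2.39 + 1.04 + 0.5 × (1.04 − 2.46) + 1 × (-2.19)
   = 2.39 + 1.04 − 0.71 − 2.19 = 0.53
i_t = 0.81 × 0.25 + 0.19 × 0.53 = 0.2025 + 0.1007 = 0.30

0.30%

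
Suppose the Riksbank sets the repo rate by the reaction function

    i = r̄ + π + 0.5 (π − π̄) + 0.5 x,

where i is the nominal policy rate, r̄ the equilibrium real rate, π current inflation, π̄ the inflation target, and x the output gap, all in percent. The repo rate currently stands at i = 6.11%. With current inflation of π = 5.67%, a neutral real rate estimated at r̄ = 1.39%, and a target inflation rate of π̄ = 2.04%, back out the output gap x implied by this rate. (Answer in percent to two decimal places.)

0.5 x = 6.11 − 1.39 − 5.67 − 0.5 × (5.67 − 2.04) = -2.765
x = -2.765 / 0.5 = -5.53

-5.53%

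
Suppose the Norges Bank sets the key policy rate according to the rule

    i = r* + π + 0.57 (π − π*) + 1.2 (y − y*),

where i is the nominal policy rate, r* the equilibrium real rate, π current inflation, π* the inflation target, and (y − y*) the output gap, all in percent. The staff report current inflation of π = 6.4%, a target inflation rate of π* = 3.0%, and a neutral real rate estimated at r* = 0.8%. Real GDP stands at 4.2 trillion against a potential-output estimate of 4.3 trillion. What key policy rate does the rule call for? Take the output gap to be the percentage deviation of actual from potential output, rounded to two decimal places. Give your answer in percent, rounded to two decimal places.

6.34%

Output gap = 100 × (4.2 − 4.3) / 4.3 = -2.33%.
i = 0.80 + 6.40 + 0.57 × (6.40 − 3.00) + 1.2 × (-2.33)
   = 0.80 + 6.4 + 1.938 − 2.796 = 6.34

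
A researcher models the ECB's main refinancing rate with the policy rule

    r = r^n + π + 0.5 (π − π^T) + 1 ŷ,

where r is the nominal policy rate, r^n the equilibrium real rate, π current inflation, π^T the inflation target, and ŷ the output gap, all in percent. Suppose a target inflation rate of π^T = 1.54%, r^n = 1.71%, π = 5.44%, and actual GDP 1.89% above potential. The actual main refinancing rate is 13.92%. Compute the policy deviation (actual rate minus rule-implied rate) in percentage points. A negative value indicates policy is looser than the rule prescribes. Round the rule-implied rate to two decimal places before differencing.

2.93 pp

Output 1.89% above potential → ŷ = 1.89.
r = 1.71 + 5.44 + 0.5 × (5.44 − 1.54) + 1 × 1.89
   = 1.71 + 5.44 + 1.95 + 1.89 = 10.99
Deviation = 13.92 − 10.99 = 2.93 pp.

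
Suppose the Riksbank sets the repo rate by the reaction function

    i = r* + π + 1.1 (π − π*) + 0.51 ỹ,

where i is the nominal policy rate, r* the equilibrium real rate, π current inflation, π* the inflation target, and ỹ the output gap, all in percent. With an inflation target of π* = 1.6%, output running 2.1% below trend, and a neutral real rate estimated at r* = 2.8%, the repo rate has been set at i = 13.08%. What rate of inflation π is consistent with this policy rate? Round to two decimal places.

Output 2.1% below potential → ỹ = -2.1.
Collecting π: i = r* + (1 + 1.1) π − 1.1 π* + 0.51 ỹ
2.1 π = 13.08 − 2.8 + 1.1 × 1.6 − 0.51 × (-2.1) = 13.111
π = 13.111 / 2.1 = 6.24

6.24%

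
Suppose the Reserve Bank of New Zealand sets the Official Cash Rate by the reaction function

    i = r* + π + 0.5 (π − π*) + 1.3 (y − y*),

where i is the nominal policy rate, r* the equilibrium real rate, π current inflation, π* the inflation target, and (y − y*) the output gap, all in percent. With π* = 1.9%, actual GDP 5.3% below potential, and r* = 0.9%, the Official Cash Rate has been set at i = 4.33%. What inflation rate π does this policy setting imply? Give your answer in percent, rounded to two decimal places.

7.51%

Output 5.3% below potential → (y − y*) = -5.3.
Collecting π: i = r* + (1 + 0.5) π − 0.5 π* + 1.3 (y − y*)
1.5 π = 4.33 − 0.9 + 0.5 × 1.9 − 1.3 × (-5.3) = 11.27
π = 11.27 / 1.5 = 7.51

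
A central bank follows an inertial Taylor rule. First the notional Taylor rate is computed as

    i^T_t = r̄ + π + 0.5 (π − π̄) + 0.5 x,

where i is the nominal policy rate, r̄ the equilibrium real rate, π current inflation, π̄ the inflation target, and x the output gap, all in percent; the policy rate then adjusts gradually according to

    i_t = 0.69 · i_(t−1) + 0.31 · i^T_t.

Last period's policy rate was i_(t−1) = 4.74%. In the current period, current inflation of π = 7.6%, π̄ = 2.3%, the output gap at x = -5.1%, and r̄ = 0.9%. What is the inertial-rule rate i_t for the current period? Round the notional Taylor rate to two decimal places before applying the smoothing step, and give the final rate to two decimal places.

i^T_t = 0.9 + 7.6 + 0.5 × (7.6 − 2.3) + 0.5 × (-5.1)
   = 0.9 + 7.6 + 2.65 − 2.55 = 8.60
i_t = 0.69 × 4.74 + 0.31 × 8.60 = 3.2706 + 2.666 = 5.94

5.94%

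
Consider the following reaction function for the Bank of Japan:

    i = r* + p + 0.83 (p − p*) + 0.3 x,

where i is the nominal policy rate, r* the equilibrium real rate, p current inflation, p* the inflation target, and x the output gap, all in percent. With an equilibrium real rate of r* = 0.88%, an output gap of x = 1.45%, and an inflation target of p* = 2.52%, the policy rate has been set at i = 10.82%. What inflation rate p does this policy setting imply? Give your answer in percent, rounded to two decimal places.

Collecting p: i = r* + (1 + 0.83) p − 0.83 p* + 0.3 x
1.83 p = 10.82 − 0.88 + 0.83 × 2.52 − 0.3 × 1.45 = 11.5966
p = 11.5966 / 1.83 = 6.34

6.34%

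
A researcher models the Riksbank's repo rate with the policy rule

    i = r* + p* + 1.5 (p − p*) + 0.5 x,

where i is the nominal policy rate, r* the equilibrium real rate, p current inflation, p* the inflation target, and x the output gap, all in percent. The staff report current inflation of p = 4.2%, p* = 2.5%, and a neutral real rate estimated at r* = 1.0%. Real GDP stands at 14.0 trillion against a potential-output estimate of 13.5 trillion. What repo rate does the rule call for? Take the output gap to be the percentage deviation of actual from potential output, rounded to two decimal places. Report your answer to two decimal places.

7.90%

Output gap = 100 × (14.0 − 13.5) / 13.5 = 3.70%.
i = 1.00 + 2.50 + 1.5 × (4.20 − 2.50) + 0.5 × 3.70
   = 1.00 + 2.5 + 2.55 + 1.85 = 7.90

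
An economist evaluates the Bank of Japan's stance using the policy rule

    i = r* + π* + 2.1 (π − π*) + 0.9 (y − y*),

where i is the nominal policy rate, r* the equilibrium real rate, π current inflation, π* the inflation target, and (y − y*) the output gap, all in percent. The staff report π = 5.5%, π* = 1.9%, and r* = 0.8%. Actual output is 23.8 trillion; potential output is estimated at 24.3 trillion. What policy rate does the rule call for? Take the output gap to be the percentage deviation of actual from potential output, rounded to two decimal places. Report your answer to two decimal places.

8.41%

Output gap = 100 × (23.8 − 24.3) / 24.3 = -2.06%.
i = 0.80 + 1.90 + 2.1 × (5.50 − 1.90) + 0.9 × (-2.06)
   = 0.80 + 1.9 + 7.56 − 1.854 = 8.41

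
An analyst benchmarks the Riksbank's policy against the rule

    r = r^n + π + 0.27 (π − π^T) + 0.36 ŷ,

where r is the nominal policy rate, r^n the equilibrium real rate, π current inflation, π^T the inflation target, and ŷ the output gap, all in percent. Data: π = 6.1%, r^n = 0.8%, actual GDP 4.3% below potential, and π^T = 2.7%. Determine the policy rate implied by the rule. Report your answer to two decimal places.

Output 4.3% below potential → ŷ = -4.3.
r = 0.8 + 6.1 + 0.27 × (6.1 − 2.7) + 0.36 × (-4.3)
   = 0.8 + 6.1 + 0.918 − 1.548 = 6.27

6.27%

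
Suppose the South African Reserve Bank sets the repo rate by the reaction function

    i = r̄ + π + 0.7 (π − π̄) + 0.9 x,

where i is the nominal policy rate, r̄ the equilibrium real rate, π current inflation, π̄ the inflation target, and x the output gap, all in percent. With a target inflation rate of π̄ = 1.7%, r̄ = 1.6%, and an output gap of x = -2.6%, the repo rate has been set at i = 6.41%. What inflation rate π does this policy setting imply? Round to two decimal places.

4.91%

Collecting π: i = r̄ + (1 + 0.7) π − 0.7 π̄ + 0.9 x
1.7 π = 6.41 − 1.6 + 0.7 × 1.7 − 0.9 × (-2.6) = 8.34
π = 8.34 / 1.7 = 4.91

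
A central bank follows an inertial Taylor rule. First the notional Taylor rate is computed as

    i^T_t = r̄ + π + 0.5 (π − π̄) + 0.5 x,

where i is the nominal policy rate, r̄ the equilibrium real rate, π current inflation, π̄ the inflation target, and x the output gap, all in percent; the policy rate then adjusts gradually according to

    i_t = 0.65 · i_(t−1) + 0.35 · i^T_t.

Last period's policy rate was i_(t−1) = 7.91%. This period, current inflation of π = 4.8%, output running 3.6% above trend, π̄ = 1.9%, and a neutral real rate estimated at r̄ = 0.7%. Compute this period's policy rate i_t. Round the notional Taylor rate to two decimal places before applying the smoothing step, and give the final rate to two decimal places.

Output 3.6% above potential → x = 3.6.
i^T_t = 0.7 + 4.8 + 0.5 × (4.8 − 1.9) + 0.5 × 3.6
   = 0.7 + 4.8 + 1.45 + 1.8 = 8.75
i_t = 0.65 × 7.91 + 0.35 × 8.75 = 5.1415 + 3.0625 = 8.20

8.20%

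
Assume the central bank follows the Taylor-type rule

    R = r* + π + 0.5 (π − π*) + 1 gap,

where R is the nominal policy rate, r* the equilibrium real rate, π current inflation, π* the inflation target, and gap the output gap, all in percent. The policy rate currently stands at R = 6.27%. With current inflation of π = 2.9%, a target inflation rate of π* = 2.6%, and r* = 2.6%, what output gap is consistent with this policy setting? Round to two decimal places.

1 gap = 6.27 − 2.6 − 2.9 − 0.5 × (2.9 − 2.6) = 0.62
gap = 0.62 / 1 = 0.62

0.62%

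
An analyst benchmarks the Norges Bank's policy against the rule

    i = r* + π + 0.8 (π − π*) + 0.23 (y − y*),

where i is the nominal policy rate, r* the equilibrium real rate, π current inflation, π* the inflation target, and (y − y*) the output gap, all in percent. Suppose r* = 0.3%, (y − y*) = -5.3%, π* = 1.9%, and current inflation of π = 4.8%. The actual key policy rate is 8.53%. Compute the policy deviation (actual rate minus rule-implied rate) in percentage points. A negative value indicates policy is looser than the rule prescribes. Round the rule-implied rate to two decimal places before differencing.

2.33 pp

i = 0.3 + 4.8 + 0.8 × (4.8 − 1.9) + 0.23 × (-5.3)
   = 0.3 + 4.8 + 2.32 − 1.219 = 6.20
Deviation = 8.53 − 6.20 = 2.33 pp.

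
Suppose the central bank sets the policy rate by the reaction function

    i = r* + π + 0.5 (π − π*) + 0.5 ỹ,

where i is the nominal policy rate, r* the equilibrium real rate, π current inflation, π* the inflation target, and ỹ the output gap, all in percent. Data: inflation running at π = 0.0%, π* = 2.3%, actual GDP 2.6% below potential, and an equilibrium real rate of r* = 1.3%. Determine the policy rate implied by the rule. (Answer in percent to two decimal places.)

-1.15%

Output 2.6% below potential → ỹ = -2.6.
i = 1.3 + 0.0 + 0.5 × (0.0 − 2.3) + 0.5 × (-2.6)
   = 1.3 + 0 − 1.15 − 1.3 = -1.15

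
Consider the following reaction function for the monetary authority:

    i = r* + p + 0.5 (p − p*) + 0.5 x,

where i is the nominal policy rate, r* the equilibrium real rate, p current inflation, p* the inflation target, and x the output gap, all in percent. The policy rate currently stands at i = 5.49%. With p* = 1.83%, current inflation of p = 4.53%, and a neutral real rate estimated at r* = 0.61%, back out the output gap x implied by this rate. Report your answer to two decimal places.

0.5 x = 5.49 − 0.61 − 4.53 − 0.5 × (4.53 − 1.83) = -1
x = -1 / 0.5 = -2.00

-2.00%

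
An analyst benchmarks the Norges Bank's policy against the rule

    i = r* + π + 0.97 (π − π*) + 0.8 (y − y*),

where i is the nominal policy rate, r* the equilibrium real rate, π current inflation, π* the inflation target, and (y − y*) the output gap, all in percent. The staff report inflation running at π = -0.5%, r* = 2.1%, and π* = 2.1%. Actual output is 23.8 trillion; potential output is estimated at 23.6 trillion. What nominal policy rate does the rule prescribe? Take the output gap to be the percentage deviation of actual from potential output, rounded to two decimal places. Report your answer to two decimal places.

Output gap = 100 × (23.8 − 23.6) / 23.6 = 0.85%.
i = 2.10 + (-0.50) + 0.97 × (-0.50 − 2.10) + 0.8 × 0.85
   = 2.10 − 0.5 − 2.522 + 0.68 = -0.24

-0.24%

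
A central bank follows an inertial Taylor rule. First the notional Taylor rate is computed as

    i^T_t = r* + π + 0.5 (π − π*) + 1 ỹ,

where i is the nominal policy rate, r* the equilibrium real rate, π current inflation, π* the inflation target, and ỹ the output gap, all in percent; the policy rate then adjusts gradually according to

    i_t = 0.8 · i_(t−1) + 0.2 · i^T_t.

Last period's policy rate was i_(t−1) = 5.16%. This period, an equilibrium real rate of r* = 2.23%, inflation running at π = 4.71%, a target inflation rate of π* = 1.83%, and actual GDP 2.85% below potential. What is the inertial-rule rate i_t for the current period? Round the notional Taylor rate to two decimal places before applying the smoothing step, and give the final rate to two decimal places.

5.23%

Output 2.85% below potential → ỹ = -2.85.
i^T_t = 2.23 + 4.71 + 0.5 × (4.71 − 1.83) + 1 × (-2.85)
   = 2.23 + 4.71 + 1.44 − 2.85 = 5.53
i_t = 0.8 × 5.16 + 0.2 × 5.53 = 4.128 + 1.106 = 5.23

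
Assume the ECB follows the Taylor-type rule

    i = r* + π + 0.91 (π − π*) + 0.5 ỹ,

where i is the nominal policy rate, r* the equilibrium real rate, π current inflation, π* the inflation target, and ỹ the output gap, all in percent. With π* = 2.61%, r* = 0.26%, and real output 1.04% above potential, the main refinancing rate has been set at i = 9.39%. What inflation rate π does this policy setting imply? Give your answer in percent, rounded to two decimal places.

5.75%

Output 1.04% above potential → ỹ = 1.04.
Collecting π: i = r* + (1 + 0.91) π − 0.91 π* + 0.5 ỹ
1.91 π = 9.39 − 0.26 + 0.91 × 2.61 − 0.5 × 1.04 = 10.9851
π = 10.9851 / 1.91 = 5.75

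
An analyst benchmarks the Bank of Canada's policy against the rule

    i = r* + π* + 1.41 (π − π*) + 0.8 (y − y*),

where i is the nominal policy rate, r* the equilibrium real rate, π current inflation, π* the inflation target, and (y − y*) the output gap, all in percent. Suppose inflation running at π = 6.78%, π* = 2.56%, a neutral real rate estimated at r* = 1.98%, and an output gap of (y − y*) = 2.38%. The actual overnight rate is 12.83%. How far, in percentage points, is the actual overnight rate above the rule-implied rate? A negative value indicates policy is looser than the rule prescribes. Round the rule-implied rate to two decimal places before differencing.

i = 1.98 + 2.56 + 1.41 × (6.78 − 2.56) + 0.8 × 2.38
   = 1.98 + 2.56 + 5.9502 + 1.904 = 12.39
Deviation = 12.83 − 12.39 = 0.44 pp.

0.44 pp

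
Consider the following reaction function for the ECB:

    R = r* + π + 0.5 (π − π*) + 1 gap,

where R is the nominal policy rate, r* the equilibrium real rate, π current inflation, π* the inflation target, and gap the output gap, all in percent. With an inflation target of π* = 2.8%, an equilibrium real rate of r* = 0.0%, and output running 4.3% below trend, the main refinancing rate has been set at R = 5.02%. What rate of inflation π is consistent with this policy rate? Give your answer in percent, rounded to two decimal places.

7.15%

Output 4.3% below potential → gap = -4.3.
Collecting π: R = r* + (1 + 0.5) π − 0.5 π* + 1 gap
1.5 π = 5.02 − 0.0 + 0.5 × 2.8 − 1 × (-4.3) = 10.72
π = 10.72 / 1.5 = 7.15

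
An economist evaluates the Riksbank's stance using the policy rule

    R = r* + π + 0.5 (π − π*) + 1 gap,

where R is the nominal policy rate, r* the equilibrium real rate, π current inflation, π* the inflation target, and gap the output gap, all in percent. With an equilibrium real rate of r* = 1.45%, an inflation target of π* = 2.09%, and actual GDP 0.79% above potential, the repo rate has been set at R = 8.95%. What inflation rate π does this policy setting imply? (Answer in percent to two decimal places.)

5.17%

Output 0.79% above potential → gap = 0.79.
Collecting π: R = r* + (1 + 0.5) π − 0.5 π* + 1 gap
1.5 π = 8.95 − 1.45 + 0.5 × 2.09 − 1 × 0.79 = 7.755
π = 7.755 / 1.5 = 5.17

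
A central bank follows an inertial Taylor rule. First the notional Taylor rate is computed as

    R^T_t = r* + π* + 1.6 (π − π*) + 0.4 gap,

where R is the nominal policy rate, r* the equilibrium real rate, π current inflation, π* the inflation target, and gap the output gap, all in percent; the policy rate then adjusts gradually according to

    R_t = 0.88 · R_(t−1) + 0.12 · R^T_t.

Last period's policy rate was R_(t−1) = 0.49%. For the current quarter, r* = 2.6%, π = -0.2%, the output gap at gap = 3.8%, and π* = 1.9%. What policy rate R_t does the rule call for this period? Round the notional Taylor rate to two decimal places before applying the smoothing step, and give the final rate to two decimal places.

0.75%

R^T_t = 2.6 + 1.9 + 1.6 × (-0.2 − 1.9) + 0.4 × 3.8
   = 2.6 + 1.9 − 3.36 + 1.52 = 2.66
R_t = 0.88 × 0.49 + 0.12 × 2.66 = 0.4312 + 0.3192 = 0.75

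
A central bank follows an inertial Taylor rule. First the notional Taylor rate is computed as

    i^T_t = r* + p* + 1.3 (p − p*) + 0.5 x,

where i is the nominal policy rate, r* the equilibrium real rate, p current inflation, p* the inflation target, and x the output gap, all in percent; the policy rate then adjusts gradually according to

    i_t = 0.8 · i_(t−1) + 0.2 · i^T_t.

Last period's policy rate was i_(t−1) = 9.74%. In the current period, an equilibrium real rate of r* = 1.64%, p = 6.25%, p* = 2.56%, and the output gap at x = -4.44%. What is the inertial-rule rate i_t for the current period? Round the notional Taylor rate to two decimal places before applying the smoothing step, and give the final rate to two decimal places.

i^T_t = 1.64 + 2.56 + 1.3 × (6.25 − 2.56) + 0.5 × (-4.44)
   = 1.64 + 2.56 + 4.797 − 2.22 = 6.78
i_t = 0.8 × 9.74 + 0.2 × 6.78 = 7.792 + 1.356 = 9.15

9.15%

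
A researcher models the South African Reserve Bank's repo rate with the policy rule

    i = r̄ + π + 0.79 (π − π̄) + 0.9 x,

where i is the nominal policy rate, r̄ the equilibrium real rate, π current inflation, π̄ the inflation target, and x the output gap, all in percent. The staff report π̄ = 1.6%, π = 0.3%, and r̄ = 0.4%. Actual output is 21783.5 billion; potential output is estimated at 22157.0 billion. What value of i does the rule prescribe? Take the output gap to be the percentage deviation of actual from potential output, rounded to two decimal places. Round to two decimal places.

Output gap = 100 × (21783.5 − 22157.0) / 22157.0 = -1.69%.
i = 0.40 + 0.30 + 0.79 × (0.30 − 1.60) + 0.9 × (-1.69)
   = 0.40 + 0.3 − 1.027 − 1.521 = -1.85

-1.85%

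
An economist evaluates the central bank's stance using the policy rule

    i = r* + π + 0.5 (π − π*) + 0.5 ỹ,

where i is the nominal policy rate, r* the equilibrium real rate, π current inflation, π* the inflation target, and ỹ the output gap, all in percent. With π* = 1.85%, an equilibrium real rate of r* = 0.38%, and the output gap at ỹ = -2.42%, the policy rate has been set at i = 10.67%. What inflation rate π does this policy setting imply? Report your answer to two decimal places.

8.28%

Collecting π: i = r* + (1 + 0.5) π − 0.5 π* + 0.5 ỹ
1.5 π = 10.67 − 0.38 + 0.5 × 1.85 − 0.5 × (-2.42) = 12.425
π = 12.425 / 1.5 = 8.28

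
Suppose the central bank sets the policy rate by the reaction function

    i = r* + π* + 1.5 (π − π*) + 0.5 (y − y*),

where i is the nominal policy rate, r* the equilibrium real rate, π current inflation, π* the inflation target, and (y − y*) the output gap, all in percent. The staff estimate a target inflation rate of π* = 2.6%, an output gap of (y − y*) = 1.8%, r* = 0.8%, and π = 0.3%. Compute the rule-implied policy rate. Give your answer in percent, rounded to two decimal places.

i = 0.8 + 2.6 + 1.5 × (0.3 − 2.6) + 0.5 × 1.8
   = 0.8 + 2.6 − 3.45 + 0.9 = 0.85

0.85%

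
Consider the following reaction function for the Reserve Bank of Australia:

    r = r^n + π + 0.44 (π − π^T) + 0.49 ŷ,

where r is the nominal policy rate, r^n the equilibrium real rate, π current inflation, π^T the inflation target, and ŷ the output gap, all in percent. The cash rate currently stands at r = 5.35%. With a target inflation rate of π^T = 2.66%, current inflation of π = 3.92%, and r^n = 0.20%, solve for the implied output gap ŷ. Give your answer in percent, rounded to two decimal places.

1.38%

0.49 ŷ = 5.35 − 0.20 − 3.92 − 0.44 × (3.92 − 2.66) = 0.6756
ŷ = 0.6756 / 0.49 = 1.38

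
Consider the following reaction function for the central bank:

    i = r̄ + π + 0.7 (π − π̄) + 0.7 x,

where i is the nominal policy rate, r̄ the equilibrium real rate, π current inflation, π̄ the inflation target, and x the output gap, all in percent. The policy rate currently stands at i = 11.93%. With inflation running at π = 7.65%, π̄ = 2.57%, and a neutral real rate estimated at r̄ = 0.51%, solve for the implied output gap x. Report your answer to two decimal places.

0.31%

0.7 x = 11.93 − 0.51 − 7.65 − 0.7 × (7.65 − 2.57) = 0.214
x = 0.214 / 0.7 = 0.31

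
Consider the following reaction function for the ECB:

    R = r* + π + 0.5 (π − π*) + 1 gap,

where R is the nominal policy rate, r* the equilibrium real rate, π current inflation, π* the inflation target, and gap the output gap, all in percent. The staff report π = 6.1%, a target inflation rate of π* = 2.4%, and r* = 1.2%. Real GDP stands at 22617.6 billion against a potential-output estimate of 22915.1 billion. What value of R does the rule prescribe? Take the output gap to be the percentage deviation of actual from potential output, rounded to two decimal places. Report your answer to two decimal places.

7.85%

Output gap = 100 × (22617.6 − 22915.1) / 22915.1 = -1.30%.
R = 1.20 + 6.10 + 0.5 × (6.10 − 2.40) + 1 × (-1.30)
   = 1.20 + 6.1 + 1.85 − 1.3 = 7.85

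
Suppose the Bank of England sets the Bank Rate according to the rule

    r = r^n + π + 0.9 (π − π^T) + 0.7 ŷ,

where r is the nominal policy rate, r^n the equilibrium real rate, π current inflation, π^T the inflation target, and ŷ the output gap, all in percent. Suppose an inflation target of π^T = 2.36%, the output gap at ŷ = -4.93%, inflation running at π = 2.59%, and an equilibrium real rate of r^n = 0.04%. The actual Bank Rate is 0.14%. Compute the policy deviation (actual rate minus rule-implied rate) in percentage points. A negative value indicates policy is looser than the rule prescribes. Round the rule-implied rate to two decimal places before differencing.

r = 0.04 + 2.59 + 0.9 × (2.59 − 2.36) + 0.7 × (-4.93)
   = 0.04 + 2.59 + 0.207 − 3.451 = -0.61
Deviation = 0.14 − (-0.61) = 0.75 pp.

0.75 pp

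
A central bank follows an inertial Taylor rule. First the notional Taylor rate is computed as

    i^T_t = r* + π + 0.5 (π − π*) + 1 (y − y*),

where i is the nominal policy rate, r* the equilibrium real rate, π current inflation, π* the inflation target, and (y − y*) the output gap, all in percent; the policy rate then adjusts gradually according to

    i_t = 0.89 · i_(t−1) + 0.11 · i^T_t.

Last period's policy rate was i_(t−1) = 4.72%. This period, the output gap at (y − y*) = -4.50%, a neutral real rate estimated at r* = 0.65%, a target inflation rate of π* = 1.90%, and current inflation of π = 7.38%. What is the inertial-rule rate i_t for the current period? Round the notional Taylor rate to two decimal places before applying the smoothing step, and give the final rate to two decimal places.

i^T_t = 0.65 + 7.38 + 0.5 × (7.38 − 1.90) + 1 × (-4.50)
   = 0.65 + 7.38 + 2.74 − 4.5 = 6.27
i_t = 0.89 × 4.72 + 0.11 × 6.27 = 4.2008 + 0.6897 = 4.89

4.89%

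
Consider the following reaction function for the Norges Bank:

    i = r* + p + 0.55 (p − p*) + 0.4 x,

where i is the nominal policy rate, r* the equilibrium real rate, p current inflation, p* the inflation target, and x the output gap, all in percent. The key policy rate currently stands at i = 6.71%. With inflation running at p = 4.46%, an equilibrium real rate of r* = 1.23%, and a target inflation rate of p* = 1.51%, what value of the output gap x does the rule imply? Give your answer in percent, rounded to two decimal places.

-1.51%

0.4 x = 6.71 − 1.23 − 4.46 − 0.55 × (4.46 − 1.51) = -0.6025
x = -0.6025 / 0.4 = -1.51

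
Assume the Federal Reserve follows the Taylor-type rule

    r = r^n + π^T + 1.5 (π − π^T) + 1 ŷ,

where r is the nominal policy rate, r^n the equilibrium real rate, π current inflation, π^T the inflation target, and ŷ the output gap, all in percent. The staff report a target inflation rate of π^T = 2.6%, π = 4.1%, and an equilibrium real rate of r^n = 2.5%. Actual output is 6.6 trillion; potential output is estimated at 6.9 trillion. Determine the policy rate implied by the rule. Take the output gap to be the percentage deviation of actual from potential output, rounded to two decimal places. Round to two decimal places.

Output gap = 100 × (6.6 − 6.9) / 6.9 = -4.35%.
r = 2.50 + 2.60 + 1.5 × (4.10 − 2.60) + 1 × (-4.35)
   = 2.50 + 2.6 + 2.25 − 4.35 = 3.00

3.00%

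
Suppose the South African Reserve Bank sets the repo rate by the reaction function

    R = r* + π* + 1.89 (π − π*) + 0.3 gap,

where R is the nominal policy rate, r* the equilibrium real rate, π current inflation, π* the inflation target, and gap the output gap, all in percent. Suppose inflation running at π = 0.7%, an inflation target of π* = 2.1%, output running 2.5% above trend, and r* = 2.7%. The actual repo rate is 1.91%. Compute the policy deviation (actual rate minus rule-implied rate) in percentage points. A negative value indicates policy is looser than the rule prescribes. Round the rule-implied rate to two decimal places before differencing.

Output 2.5% above potential → gap = 2.5.
R = 2.7 + 2.1 + 1.89 × (0.7 − 2.1) + 0.3 × 2.5
   = 2.7 + 2.1 − 2.646 + 0.75 = 2.90
Deviation = 1.91 − 2.90 = -0.99 pp.

-0.99 pp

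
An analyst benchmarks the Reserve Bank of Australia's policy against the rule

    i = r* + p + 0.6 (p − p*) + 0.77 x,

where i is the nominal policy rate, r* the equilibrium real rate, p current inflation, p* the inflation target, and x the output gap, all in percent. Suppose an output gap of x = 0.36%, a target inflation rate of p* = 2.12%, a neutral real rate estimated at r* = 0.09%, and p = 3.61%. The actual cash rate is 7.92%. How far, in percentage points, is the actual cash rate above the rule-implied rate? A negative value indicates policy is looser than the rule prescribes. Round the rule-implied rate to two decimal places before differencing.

3.05 pp

i = 0.09 + 3.61 + 0.6 × (3.61 − 2.12) + 0.77 × 0.36
   = 0.09 + 3.61 + 0.894 + 0.2772 = 4.87
Deviation = 7.92 − 4.87 = 3.05 pp.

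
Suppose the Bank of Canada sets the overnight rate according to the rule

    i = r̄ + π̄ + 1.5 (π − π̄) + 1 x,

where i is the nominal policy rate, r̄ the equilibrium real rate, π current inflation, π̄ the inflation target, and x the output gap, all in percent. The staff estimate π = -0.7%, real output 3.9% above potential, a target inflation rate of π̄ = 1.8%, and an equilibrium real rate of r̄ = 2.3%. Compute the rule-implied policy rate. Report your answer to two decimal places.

4.25%

Output 3.9% above potential → x = 3.9.
i = 2.3 + 1.8 + 1.5 × (-0.7 − 1.8) + 1 × 3.9
   = 2.3 + 1.8 − 3.75 + 3.9 = 4.25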